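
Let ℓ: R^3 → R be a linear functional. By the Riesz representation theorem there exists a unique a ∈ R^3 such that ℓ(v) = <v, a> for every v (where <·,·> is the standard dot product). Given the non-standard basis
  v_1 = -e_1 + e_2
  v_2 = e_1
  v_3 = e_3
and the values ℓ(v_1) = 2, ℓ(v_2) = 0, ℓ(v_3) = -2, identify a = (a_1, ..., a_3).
a = (0, 2, -2)

Write a = (a_1, ..., a_3) in the standard basis. For each basis vector v_i, ℓ(v_i) = <v_i, a> is a linear equation in the a_j's. Collect the n equations into a matrix system V a = ℓ, where row i of V is v_i (expressed in the standard basis). Since V is invertible (lower-triangular with 1s on the diagonal, up to permutation), solve by back-substitution:
  V =
[[-1, 1, 0],
 [1, 0, 0],
 [0, 0, 1]]
  V a = (2, 0, -2)
Solving gives a = (0, 2, -2).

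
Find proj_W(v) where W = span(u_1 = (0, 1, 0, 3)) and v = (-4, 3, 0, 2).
proj_W(v) = (0, 9/10, 0, 27/10)

Set up U = [u_1 | ... | u_1] ∈ R^(4×1). The projector onto W = col(U) is P = U (U^T U)^(-1) U^T.
Compute U^T U =
  [10],
and U^T v = (9).
Solve U^T U · c = U^T v for the coefficients: c = (9/10). The projection is proj_W(v) = U c.
Check: (v - proj_W(v)) · u_1 = 0  (should be 0).
Result: proj_W(v) = (0, 9/10, 0, 27/10).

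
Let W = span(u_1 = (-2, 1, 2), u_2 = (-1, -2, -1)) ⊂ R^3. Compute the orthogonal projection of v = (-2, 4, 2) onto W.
proj_W(v) = (-32/25, 76/25, 16/5)

Set up U = [u_1 | ... | u_2] ∈ R^(3×2). The projector onto W = col(U) is P = U (U^T U)^(-1) U^T.
Compute U^T U =
  [9, -2]
  [-2, 6],
and U^T v = (12, -8).
Solve U^T U · c = U^T v for the coefficients: c = (28/25, -24/25). The projection is proj_W(v) = U c.
Check: (v - proj_W(v)) · u_1 = 0  (should be 0).
Check: (v - proj_W(v)) · u_2 = 0  (should be 0).
Result: proj_W(v) = (-32/25, 76/25, 16/5).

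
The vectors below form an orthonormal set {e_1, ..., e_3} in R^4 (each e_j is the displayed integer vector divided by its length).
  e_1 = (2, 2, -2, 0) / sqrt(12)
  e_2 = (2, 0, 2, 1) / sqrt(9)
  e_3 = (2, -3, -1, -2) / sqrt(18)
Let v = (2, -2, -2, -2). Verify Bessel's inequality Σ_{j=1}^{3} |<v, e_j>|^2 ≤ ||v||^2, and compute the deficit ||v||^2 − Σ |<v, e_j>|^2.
Σ |<v, e_j>|^2 = 16; ||v||^2 = 16; deficit = 0

Write each e_j = u_j / sqrt(<u_j, u_j>) where u_j is the displayed integer vector. Then <v, e_j> = <v, u_j> / sqrt(<u_j, u_j>), so |<v, e_j>|^2 = <v, u_j>^2 / <u_j, u_j>.
Coefficients: <v, e_1> = 4/sqrt(12), <v, e_2> = -2/sqrt(9), <v, e_3> = 16/sqrt(18).
Square and sum: Σ |<v, e_j>|^2 = 16.
Compute ||v||^2 = v·v = 16.
Deficit = 16 − 16 = 0 ≥ 0, confirming Bessel's inequality. (The deficit equals ||v − Σ <v,e_j> e_j||^2, the squared distance from v to span{e_j}.)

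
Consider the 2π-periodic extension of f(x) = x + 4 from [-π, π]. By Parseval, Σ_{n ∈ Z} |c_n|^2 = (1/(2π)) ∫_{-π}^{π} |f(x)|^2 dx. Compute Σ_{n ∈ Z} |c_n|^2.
Σ |c_n|^2 = π^2/3 + 16

Expand and integrate term by term over [-π, π]:
  ∫ (x)^2 dx = 1·(2π^3/3); ∫ 2·1·(4)·x dx = 0 (odd integrand); ∫ 4^2 dx = 16·2π.
So (1/(2π)) ∫_{-π}^{π} (x + 4)^2 dx = 1π^2/3 + 16 = π^2/3 + 16.
Parseval ⇒ Σ |c_n|^2 = π^2/3 + 16.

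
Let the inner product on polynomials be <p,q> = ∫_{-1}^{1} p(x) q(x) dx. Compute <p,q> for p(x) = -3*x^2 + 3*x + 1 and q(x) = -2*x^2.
<p,q> = 16/15

Expand the product: p(x)·q(x) = 6*x^4 - 6*x^3 - 2*x^2.
∫_{-1}^{1} of each monomial x^k gives [2/(k+1) if k even, 0 if k odd]. Integrating term-by-term (or equivalently evaluating the antiderivative F(x) = 6*x^5/5 - 3*x^4/2 - 2*x^3/3 at the endpoints):
  F(1) − F(−1) = -29/30 − (-61/30) = 16/15.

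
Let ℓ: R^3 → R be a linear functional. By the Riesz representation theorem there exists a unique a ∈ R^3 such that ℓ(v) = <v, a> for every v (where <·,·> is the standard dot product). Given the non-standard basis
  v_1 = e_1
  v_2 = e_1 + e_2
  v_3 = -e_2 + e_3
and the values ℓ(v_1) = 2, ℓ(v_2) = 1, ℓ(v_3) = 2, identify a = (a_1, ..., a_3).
a = (2, -1, 1)

Write a = (a_1, ..., a_3) in the standard basis. For each basis vector v_i, ℓ(v_i) = <v_i, a> is a linear equation in the a_j's. Collect the n equations into a matrix system V a = ℓ, where row i of V is v_i (expressed in the standard basis). Since V is invertible (lower-triangular with 1s on the diagonal, up to permutation), solve by back-substitution:
  V =
[[1, 0, 0],
 [1, 1, 0],
 [0, -1, 1]]
  V a = (2, 1, 2)
Solving gives a = (2, -1, 1).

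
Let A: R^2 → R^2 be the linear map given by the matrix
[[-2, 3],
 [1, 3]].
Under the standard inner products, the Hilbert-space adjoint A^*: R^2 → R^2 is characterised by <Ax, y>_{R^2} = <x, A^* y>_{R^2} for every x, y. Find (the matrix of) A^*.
A^* = A^T =
[[-2, 1],
 [3, 3]]

For real matrices with standard dot products, the defining identity <Ax, y> = <x, A^* y> gives (Ax)^T y = x^T (A^*) y, i.e. x^T A^T y = x^T (A^*) y. Since this holds for all x, y, we must have A^* = A^T. Therefore
A^* =
[[-2, 1],
 [3, 3]].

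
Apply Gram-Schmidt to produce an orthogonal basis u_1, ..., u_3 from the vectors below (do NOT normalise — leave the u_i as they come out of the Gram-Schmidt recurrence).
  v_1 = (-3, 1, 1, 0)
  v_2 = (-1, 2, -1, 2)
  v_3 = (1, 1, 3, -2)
Orthogonal basis:
  u_1 = (-3, 1, 1, 0)
  u_2 = (1/11, 18/11, -15/11, 2)
  u_3 = (63/47, 100/47, 89/47, -24/47)

Apply the Gram-Schmidt recurrence
  u_1 = v_1
  u_i = v_i − Σ_{j<i} ((v_i · u_j) / (u_j · u_j)) · u_j.

Step by step this gives:
  u_1 = (-3, 1, 1, 0)
  u_2 = (1/11, 18/11, -15/11, 2)
  u_3 = (63/47, 100/47, 89/47, -24/47)

Orthogonality check:
  u_2 · u_1 = 0 (should be 0)
  u_3 · u_1 = 0 (should be 0)
  u_3 · u_2 = 0 (should be 0)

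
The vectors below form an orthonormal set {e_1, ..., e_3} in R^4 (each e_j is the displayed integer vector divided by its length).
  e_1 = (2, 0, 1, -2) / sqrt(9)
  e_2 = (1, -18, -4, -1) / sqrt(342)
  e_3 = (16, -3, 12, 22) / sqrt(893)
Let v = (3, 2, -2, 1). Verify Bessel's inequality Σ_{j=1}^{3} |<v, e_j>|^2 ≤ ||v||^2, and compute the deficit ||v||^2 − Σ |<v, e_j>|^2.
Σ |<v, e_j>|^2 = 198/47; ||v||^2 = 18; deficit = 648/47

Write each e_j = u_j / sqrt(<u_j, u_j>) where u_j is the displayed integer vector. Then <v, e_j> = <v, u_j> / sqrt(<u_j, u_j>), so |<v, e_j>|^2 = <v, u_j>^2 / <u_j, u_j>.
Coefficients: <v, e_1> = 2/sqrt(9), <v, e_2> = -26/sqrt(342), <v, e_3> = 40/sqrt(893).
Square and sum: Σ |<v, e_j>|^2 = 198/47.
Compute ||v||^2 = v·v = 18.
Deficit = 18 − 198/47 = 648/47 ≥ 0, confirming Bessel's inequality. (The deficit equals ||v − Σ <v,e_j> e_j||^2, the squared distance from v to span{e_j}.)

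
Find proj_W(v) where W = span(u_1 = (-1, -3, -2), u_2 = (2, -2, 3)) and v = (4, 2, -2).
proj_W(v) = (1/9, 199/117, 46/117)

Set up U = [u_1 | ... | u_2] ∈ R^(3×2). The projector onto W = col(U) is P = U (U^T U)^(-1) U^T.
Compute U^T U =
  [14, -2]
  [-2, 17],
and U^T v = (-6, -2).
Solve U^T U · c = U^T v for the coefficients: c = (-53/117, -20/117). The projection is proj_W(v) = U c.
Check: (v - proj_W(v)) · u_1 = 0  (should be 0).
Check: (v - proj_W(v)) · u_2 = 0  (should be 0).
Result: proj_W(v) = (1/9, 199/117, 46/117).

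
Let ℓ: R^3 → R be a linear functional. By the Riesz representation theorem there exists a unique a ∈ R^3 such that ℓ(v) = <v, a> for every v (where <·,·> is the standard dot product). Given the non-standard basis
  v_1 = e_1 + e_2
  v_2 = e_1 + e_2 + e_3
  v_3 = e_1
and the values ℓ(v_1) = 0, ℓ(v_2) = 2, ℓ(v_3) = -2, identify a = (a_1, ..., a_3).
a = (-2, 2, 2)

Write a = (a_1, ..., a_3) in the standard basis. For each basis vector v_i, ℓ(v_i) = <v_i, a> is a linear equation in the a_j's. Collect the n equations into a matrix system V a = ℓ, where row i of V is v_i (expressed in the standard basis). Since V is invertible (lower-triangular with 1s on the diagonal, up to permutation), solve by back-substitution:
  V =
[[1, 1, 0],
 [1, 1, 1],
 [1, 0, 0]]
  V a = (0, 2, -2)
Solving gives a = (-2, 2, 2).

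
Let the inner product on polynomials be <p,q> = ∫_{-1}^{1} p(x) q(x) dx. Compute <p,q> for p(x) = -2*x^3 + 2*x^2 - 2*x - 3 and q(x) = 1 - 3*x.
<p,q> = 26/15

Expand the product: p(x)·q(x) = 6*x^4 - 8*x^3 + 8*x^2 + 7*x - 3.
∫_{-1}^{1} of each monomial x^k gives [2/(k+1) if k even, 0 if k odd]. Integrating term-by-term (or equivalently evaluating the antiderivative F(x) = 6*x^5/5 - 2*x^4 + 8*x^3/3 + 7*x^2/2 - 3*x at the endpoints):
  F(1) − F(−1) = 71/30 − (19/30) = 26/15.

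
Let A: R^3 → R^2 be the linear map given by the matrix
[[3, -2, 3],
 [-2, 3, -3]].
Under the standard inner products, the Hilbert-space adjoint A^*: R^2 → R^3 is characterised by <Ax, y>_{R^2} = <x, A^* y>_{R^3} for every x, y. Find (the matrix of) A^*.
A^* = A^T =
[[3, -2],
 [-2, 3],
 [3, -3]]

For real matrices with standard dot products, the defining identity <Ax, y> = <x, A^* y> gives (Ax)^T y = x^T (A^*) y, i.e. x^T A^T y = x^T (A^*) y. Since this holds for all x, y, we must have A^* = A^T. Therefore
A^* =
[[3, -2],
 [-2, 3],
 [3, -3]].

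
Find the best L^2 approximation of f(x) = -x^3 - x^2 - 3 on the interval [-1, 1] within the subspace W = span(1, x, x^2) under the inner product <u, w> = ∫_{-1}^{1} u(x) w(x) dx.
g(x) = -x^2 - 3*x/5 - 3

The best approximation g ∈ W is the orthogonal projection of f onto W. Writing g = a_0 + a_1 x + a_2 x^2, the coefficients solve the normal equations G · a = b where
  G_{ij} = <φ_i, φ_j> and b_i = <f, φ_i>, with φ_0 = 1, φ_1 = x, φ_2 = x^2.
G =
  [2, 0, 2/3]
  [0, 2/3, 0]
  [2/3, 0, 2/5],
b = (-20/3, -2/5, -12/5).
Solving gives a_0 = -3, a_1 = -3/5, a_2 = -1, so
  g(x) = -x^2 - 3*x/5 - 3.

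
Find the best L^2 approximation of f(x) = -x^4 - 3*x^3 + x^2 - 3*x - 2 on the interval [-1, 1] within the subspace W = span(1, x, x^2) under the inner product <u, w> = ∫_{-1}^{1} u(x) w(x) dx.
g(x) = x^2/7 - 24*x/5 - 67/35

The best approximation g ∈ W is the orthogonal projection of f onto W. Writing g = a_0 + a_1 x + a_2 x^2, the coefficients solve the normal equations G · a = b where
  G_{ij} = <φ_i, φ_j> and b_i = <f, φ_i>, with φ_0 = 1, φ_1 = x, φ_2 = x^2.
G =
  [2, 0, 2/3]
  [0, 2/3, 0]
  [2/3, 0, 2/5],
b = (-56/15, -16/5, -128/105).
Solving gives a_0 = -67/35, a_1 = -24/5, a_2 = 1/7, so
  g(x) = x^2/7 - 24*x/5 - 67/35.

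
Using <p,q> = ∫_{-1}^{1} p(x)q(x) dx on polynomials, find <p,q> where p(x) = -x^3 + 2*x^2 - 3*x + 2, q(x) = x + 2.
<p,q> = 124/15

Expand the product: p(x)·q(x) = -x^4 + x^2 - 4*x + 4.
∫_{-1}^{1} of each monomial x^k gives [2/(k+1) if k even, 0 if k odd]. Integrating term-by-term (or equivalently evaluating the antiderivative F(x) = -x^5/5 + x^3/3 - 2*x^2 + 4*x at the endpoints):
  F(1) − F(−1) = 32/15 − (-92/15) = 124/15.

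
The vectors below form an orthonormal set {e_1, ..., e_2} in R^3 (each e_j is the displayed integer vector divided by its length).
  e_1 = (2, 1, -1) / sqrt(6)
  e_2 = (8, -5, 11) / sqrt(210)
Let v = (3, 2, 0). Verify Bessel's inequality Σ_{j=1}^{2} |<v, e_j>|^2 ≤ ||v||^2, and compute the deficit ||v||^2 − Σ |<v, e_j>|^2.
Σ |<v, e_j>|^2 = 58/5; ||v||^2 = 13; deficit = 7/5

Write each e_j = u_j / sqrt(<u_j, u_j>) where u_j is the displayed integer vector. Then <v, e_j> = <v, u_j> / sqrt(<u_j, u_j>), so |<v, e_j>|^2 = <v, u_j>^2 / <u_j, u_j>.
Coefficients: <v, e_1> = 8/sqrt(6), <v, e_2> = 14/sqrt(210).
Square and sum: Σ |<v, e_j>|^2 = 58/5.
Compute ||v||^2 = v·v = 13.
Deficit = 13 − 58/5 = 7/5 ≥ 0, confirming Bessel's inequality. (The deficit equals ||v − Σ <v,e_j> e_j||^2, the squared distance from v to span{e_j}.)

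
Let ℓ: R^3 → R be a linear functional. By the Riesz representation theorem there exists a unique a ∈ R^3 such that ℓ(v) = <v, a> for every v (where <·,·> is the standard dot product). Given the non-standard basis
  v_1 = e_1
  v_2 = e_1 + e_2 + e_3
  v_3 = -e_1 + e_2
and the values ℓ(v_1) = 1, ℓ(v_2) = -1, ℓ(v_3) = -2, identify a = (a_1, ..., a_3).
a = (1, -1, -1)

Write a = (a_1, ..., a_3) in the standard basis. For each basis vector v_i, ℓ(v_i) = <v_i, a> is a linear equation in the a_j's. Collect the n equations into a matrix system V a = ℓ, where row i of V is v_i (expressed in the standard basis). Since V is invertible (lower-triangular with 1s on the diagonal, up to permutation), solve by back-substitution:
  V =
[[1, 0, 0],
 [1, 1, 1],
 [-1, 1, 0]]
  V a = (1, -1, -2)
Solving gives a = (1, -1, -1).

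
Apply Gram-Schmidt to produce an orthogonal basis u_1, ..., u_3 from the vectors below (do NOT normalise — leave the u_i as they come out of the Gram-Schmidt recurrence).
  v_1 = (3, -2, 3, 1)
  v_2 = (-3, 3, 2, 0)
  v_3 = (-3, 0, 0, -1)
Orthogonal basis:
  u_1 = (3, -2, 3, 1)
  u_2 = (-42/23, 51/23, 73/23, 9/23)
  u_3 = (-507/425, -37/25, 183/425, -286/425)

Apply the Gram-Schmidt recurrence
  u_1 = v_1
  u_i = v_i − Σ_{j<i} ((v_i · u_j) / (u_j · u_j)) · u_j.

Step by step this gives:
  u_1 = (3, -2, 3, 1)
  u_2 = (-42/23, 51/23, 73/23, 9/23)
  u_3 = (-507/425, -37/25, 183/425, -286/425)

Orthogonality check:
  u_2 · u_1 = 0 (should be 0)
  u_3 · u_1 = 0 (should be 0)
  u_3 · u_2 = 0 (should be 0)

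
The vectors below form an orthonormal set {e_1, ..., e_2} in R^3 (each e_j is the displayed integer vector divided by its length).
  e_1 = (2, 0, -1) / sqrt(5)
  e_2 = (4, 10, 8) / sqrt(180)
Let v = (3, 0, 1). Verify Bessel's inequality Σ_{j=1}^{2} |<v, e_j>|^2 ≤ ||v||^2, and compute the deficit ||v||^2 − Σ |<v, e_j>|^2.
Σ |<v, e_j>|^2 = 65/9; ||v||^2 = 10; deficit = 25/9

Write each e_j = u_j / sqrt(<u_j, u_j>) where u_j is the displayed integer vector. Then <v, e_j> = <v, u_j> / sqrt(<u_j, u_j>), so |<v, e_j>|^2 = <v, u_j>^2 / <u_j, u_j>.
Coefficients: <v, e_1> = 5/sqrt(5), <v, e_2> = 20/sqrt(180).
Square and sum: Σ |<v, e_j>|^2 = 65/9.
Compute ||v||^2 = v·v = 10.
Deficit = 10 − 65/9 = 25/9 ≥ 0, confirming Bessel's inequality. (The deficit equals ||v − Σ <v,e_j> e_j||^2, the squared distance from v to span{e_j}.)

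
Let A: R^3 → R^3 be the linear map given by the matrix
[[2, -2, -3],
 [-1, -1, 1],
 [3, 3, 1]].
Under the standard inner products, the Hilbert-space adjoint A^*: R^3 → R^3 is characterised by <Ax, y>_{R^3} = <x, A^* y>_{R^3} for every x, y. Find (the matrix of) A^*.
A^* = A^T =
[[2, -1, 3],
 [-2, -1, 3],
 [-3, 1, 1]]

For real matrices with standard dot products, the defining identity <Ax, y> = <x, A^* y> gives (Ax)^T y = x^T (A^*) y, i.e. x^T A^T y = x^T (A^*) y. Since this holds for all x, y, we must have A^* = A^T. Therefore
A^* =
[[2, -1, 3],
 [-2, -1, 3],
 [-3, 1, 1]].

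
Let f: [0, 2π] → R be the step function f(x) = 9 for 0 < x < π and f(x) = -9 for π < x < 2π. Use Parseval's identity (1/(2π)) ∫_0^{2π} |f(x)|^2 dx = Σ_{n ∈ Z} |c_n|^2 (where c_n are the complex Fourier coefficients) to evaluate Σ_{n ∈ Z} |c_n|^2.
Σ |c_n|^2 = 81

Parseval equates the L^2 energy of f (normalised by 1/(2π)) with the ℓ^2 sum of its Fourier coefficients: (1/(2π)) ∫_0^{2π} |f|^2 = Σ |c_n|^2.
Compute the left side: (1/(2π)) [∫_0^π 9^2 dx + ∫_π^{2π} (-9)^2 dx] = (1/(2π)) · (81π + 81π) = (81 + 81)/2 = 81.
So Σ_{n ∈ Z} |c_n|^2 = 81.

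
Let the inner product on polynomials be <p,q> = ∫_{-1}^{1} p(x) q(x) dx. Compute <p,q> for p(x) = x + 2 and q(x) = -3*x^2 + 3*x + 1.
<p,q> = 2

Expand the product: p(x)·q(x) = -3*x^3 - 3*x^2 + 7*x + 2.
∫_{-1}^{1} of each monomial x^k gives [2/(k+1) if k even, 0 if k odd]. Integrating term-by-term (or equivalently evaluating the antiderivative F(x) = -3*x^4/4 - x^3 + 7*x^2/2 + 2*x at the endpoints):
  F(1) − F(−1) = 15/4 − (7/4) = 2.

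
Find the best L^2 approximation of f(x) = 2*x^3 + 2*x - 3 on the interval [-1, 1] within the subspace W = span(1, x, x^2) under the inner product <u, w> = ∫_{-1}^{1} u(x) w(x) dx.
g(x) = 16*x/5 - 3

The best approximation g ∈ W is the orthogonal projection of f onto W. Writing g = a_0 + a_1 x + a_2 x^2, the coefficients solve the normal equations G · a = b where
  G_{ij} = <φ_i, φ_j> and b_i = <f, φ_i>, with φ_0 = 1, φ_1 = x, φ_2 = x^2.
G =
  [2, 0, 2/3]
  [0, 2/3, 0]
  [2/3, 0, 2/5],
b = (-6, 32/15, -2).
Solving gives a_0 = -3, a_1 = 16/5, a_2 = 0, so
  g(x) = 16*x/5 - 3.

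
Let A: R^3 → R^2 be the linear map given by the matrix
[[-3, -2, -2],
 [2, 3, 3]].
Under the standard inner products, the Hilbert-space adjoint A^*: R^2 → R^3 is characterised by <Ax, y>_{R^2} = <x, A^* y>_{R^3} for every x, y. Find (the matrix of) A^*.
A^* = A^T =
[[-3, 2],
 [-2, 3],
 [-2, 3]]

For real matrices with standard dot products, the defining identity <Ax, y> = <x, A^* y> gives (Ax)^T y = x^T (A^*) y, i.e. x^T A^T y = x^T (A^*) y. Since this holds for all x, y, we must have A^* = A^T. Therefore
A^* =
[[-3, 2],
 [-2, 3],
 [-2, 3]].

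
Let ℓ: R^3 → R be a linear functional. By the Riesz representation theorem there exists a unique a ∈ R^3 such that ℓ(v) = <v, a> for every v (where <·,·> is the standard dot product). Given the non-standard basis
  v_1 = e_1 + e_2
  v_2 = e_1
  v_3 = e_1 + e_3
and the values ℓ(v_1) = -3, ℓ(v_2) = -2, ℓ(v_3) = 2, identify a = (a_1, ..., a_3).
a = (-2, -1, 4)

Write a = (a_1, ..., a_3) in the standard basis. For each basis vector v_i, ℓ(v_i) = <v_i, a> is a linear equation in the a_j's. Collect the n equations into a matrix system V a = ℓ, where row i of V is v_i (expressed in the standard basis). Since V is invertible (lower-triangular with 1s on the diagonal, up to permutation), solve by back-substitution:
  V =
[[1, 1, 0],
 [1, 0, 0],
 [1, 0, 1]]
  V a = (-3, -2, 2)
Solving gives a = (-2, -1, 4).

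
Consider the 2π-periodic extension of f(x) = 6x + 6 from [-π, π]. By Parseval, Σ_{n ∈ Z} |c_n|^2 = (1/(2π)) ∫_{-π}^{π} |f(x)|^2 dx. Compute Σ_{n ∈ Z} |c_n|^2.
Σ |c_n|^2 = 12π^2 + 36

Expand and integrate term by term over [-π, π]:
  ∫ (6x)^2 dx = 36·(2π^3/3); ∫ 2·6·(6)·x dx = 0 (odd integrand); ∫ 6^2 dx = 36·2π.
So (1/(2π)) ∫_{-π}^{π} (6x + 6)^2 dx = 36π^2/3 + 36 = 12π^2 + 36.
Parseval ⇒ Σ |c_n|^2 = 12π^2 + 36.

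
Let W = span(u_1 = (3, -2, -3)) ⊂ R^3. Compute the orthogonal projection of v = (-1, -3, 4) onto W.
proj_W(v) = (-27/22, 9/11, 27/22)

Set up U = [u_1 | ... | u_1] ∈ R^(3×1). The projector onto W = col(U) is P = U (U^T U)^(-1) U^T.
Compute U^T U =
  [22],
and U^T v = (-9).
Solve U^T U · c = U^T v for the coefficients: c = (-9/22). The projection is proj_W(v) = U c.
Check: (v - proj_W(v)) · u_1 = 0  (should be 0).
Result: proj_W(v) = (-27/22, 9/11, 27/22).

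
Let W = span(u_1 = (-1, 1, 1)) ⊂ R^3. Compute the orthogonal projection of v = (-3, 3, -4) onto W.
proj_W(v) = (-2/3, 2/3, 2/3)

Set up U = [u_1 | ... | u_1] ∈ R^(3×1). The projector onto W = col(U) is P = U (U^T U)^(-1) U^T.
Compute U^T U =
  [3],
and U^T v = (2).
Solve U^T U · c = U^T v for the coefficients: c = (2/3). The projection is proj_W(v) = U c.
Check: (v - proj_W(v)) · u_1 = 0  (should be 0).
Result: proj_W(v) = (-2/3, 2/3, 2/3).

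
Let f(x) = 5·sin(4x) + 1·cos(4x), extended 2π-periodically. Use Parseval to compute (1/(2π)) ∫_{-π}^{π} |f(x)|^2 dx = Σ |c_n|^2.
Σ |c_n|^2 = 13

Expand |f|^2 and use orthogonality of {sin(nx), cos(mx)} on [-π, π]:
  ∫_{-π}^{π} sin(nx)^2 dx = π, ∫ cos(mx)^2 dx = π, and cross terms integrate to 0.
So ∫_{-π}^{π} f(x)^2 dx = 5^2 · π + 1^2 · π = (25 + 1)π.
Divide by 2π: (25 + 1)/2 = 13.
By Parseval, this equals Σ |c_n|^2.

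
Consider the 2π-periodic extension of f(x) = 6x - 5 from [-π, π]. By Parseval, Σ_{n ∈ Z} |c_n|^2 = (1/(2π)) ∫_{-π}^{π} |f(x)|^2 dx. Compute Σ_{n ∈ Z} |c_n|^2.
Σ |c_n|^2 = 12π^2 + 25

Expand and integrate term by term over [-π, π]:
  ∫ (6x)^2 dx = 36·(2π^3/3); ∫ 2·6·(-5)·x dx = 0 (odd integrand); ∫ (-5)^2 dx = 25·2π.
So (1/(2π)) ∫_{-π}^{π} (6x - 5)^2 dx = 36π^2/3 + 25 = 12π^2 + 25.
Parseval ⇒ Σ |c_n|^2 = 12π^2 + 25.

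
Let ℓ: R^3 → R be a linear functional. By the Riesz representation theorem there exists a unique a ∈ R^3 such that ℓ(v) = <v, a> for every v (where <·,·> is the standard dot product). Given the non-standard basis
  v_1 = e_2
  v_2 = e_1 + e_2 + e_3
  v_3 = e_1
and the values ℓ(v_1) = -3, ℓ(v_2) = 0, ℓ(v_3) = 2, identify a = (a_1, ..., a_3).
a = (2, -3, 1)

Write a = (a_1, ..., a_3) in the standard basis. For each basis vector v_i, ℓ(v_i) = <v_i, a> is a linear equation in the a_j's. Collect the n equations into a matrix system V a = ℓ, where row i of V is v_i (expressed in the standard basis). Since V is invertible (lower-triangular with 1s on the diagonal, up to permutation), solve by back-substitution:
  V =
[[0, 1, 0],
 [1, 1, 1],
 [1, 0, 0]]
  V a = (-3, 0, 2)
Solving gives a = (2, -3, 1).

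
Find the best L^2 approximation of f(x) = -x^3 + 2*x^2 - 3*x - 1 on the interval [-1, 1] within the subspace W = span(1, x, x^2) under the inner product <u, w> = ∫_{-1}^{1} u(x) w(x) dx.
g(x) = 2*x^2 - 18*x/5 - 1

The best approximation g ∈ W is the orthogonal projection of f onto W. Writing g = a_0 + a_1 x + a_2 x^2, the coefficients solve the normal equations G · a = b where
  G_{ij} = <φ_i, φ_j> and b_i = <f, φ_i>, with φ_0 = 1, φ_1 = x, φ_2 = x^2.
G =
  [2, 0, 2/3]
  [0, 2/3, 0]
  [2/3, 0, 2/5],
b = (-2/3, -12/5, 2/15).
Solving gives a_0 = -1, a_1 = -18/5, a_2 = 2, so
  g(x) = 2*x^2 - 18*x/5 - 1.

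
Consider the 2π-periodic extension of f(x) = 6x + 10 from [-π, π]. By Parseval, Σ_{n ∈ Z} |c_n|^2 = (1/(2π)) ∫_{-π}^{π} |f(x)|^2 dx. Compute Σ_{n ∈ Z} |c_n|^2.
Σ |c_n|^2 = 12π^2 + 100

Expand and integrate term by term over [-π, π]:
  ∫ (6x)^2 dx = 36·(2π^3/3); ∫ 2·6·(10)·x dx = 0 (odd integrand); ∫ 10^2 dx = 100·2π.
So (1/(2π)) ∫_{-π}^{π} (6x + 10)^2 dx = 36π^2/3 + 100 = 12π^2 + 100.
Parseval ⇒ Σ |c_n|^2 = 12π^2 + 100.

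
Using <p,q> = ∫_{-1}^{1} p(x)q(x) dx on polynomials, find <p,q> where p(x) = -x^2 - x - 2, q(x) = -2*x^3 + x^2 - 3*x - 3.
<p,q> = 226/15

Expand the product: p(x)·q(x) = 2*x^5 + x^4 + 6*x^3 + 4*x^2 + 9*x + 6.
∫_{-1}^{1} of each monomial x^k gives [2/(k+1) if k even, 0 if k odd]. Integrating term-by-term (or equivalently evaluating the antiderivative F(x) = x^6/3 + x^5/5 + 3*x^4/2 + 4*x^3/3 + 9*x^2/2 + 6*x at the endpoints):
  F(1) − F(−1) = 208/15 − (-6/5) = 226/15.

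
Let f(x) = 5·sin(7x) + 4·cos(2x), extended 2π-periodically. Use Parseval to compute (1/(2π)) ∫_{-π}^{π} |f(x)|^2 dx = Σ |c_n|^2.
Σ |c_n|^2 = 41/2

Expand |f|^2 and use orthogonality of {sin(nx), cos(mx)} on [-π, π]:
  ∫_{-π}^{π} sin(nx)^2 dx = π, ∫ cos(mx)^2 dx = π, and cross terms integrate to 0.
So ∫_{-π}^{π} f(x)^2 dx = 5^2 · π + 4^2 · π = (25 + 16)π.
Divide by 2π: (25 + 16)/2 = 41/2.
By Parseval, this equals Σ |c_n|^2.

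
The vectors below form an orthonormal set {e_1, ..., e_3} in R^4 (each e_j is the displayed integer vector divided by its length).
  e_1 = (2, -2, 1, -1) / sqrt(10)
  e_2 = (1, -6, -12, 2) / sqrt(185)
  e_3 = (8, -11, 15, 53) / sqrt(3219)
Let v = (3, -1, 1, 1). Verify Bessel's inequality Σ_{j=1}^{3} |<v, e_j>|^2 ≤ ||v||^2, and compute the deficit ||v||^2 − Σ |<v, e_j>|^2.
Σ |<v, e_j>|^2 = 844/87; ||v||^2 = 12; deficit = 200/87

Write each e_j = u_j / sqrt(<u_j, u_j>) where u_j is the displayed integer vector. Then <v, e_j> = <v, u_j> / sqrt(<u_j, u_j>), so |<v, e_j>|^2 = <v, u_j>^2 / <u_j, u_j>.
Coefficients: <v, e_1> = 8/sqrt(10), <v, e_2> = -1/sqrt(185), <v, e_3> = 103/sqrt(3219).
Square and sum: Σ |<v, e_j>|^2 = 844/87.
Compute ||v||^2 = v·v = 12.
Deficit = 12 − 844/87 = 200/87 ≥ 0, confirming Bessel's inequality. (The deficit equals ||v − Σ <v,e_j> e_j||^2, the squared distance from v to span{e_j}.)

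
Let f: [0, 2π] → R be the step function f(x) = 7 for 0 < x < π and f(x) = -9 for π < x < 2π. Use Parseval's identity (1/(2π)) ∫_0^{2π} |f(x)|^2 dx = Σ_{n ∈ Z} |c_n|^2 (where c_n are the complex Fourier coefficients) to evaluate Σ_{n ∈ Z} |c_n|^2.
Σ |c_n|^2 = 65

Parseval equates the L^2 energy of f (normalised by 1/(2π)) with the ℓ^2 sum of its Fourier coefficients: (1/(2π)) ∫_0^{2π} |f|^2 = Σ |c_n|^2.
Compute the left side: (1/(2π)) [∫_0^π 7^2 dx + ∫_π^{2π} (-9)^2 dx] = (1/(2π)) · (49π + 81π) = (49 + 81)/2 = 65.
So Σ_{n ∈ Z} |c_n|^2 = 65.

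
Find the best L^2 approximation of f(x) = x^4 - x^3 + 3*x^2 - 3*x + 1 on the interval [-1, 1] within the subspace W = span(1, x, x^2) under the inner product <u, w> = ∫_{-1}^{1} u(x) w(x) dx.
g(x) = 27*x^2/7 - 18*x/5 + 32/35

The best approximation g ∈ W is the orthogonal projection of f onto W. Writing g = a_0 + a_1 x + a_2 x^2, the coefficients solve the normal equations G · a = b where
  G_{ij} = <φ_i, φ_j> and b_i = <f, φ_i>, with φ_0 = 1, φ_1 = x, φ_2 = x^2.
G =
  [2, 0, 2/3]
  [0, 2/3, 0]
  [2/3, 0, 2/5],
b = (22/5, -12/5, 226/105).
Solving gives a_0 = 32/35, a_1 = -18/5, a_2 = 27/7, so
  g(x) = 27*x^2/7 - 18*x/5 + 32/35.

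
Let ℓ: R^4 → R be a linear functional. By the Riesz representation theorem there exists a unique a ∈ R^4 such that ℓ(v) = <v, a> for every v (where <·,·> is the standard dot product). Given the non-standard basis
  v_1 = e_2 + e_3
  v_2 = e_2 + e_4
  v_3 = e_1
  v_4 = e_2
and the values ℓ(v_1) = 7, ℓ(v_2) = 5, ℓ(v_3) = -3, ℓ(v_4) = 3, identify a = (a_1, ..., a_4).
a = (-3, 3, 4, 2)

Write a = (a_1, ..., a_4) in the standard basis. For each basis vector v_i, ℓ(v_i) = <v_i, a> is a linear equation in the a_j's. Collect the n equations into a matrix system V a = ℓ, where row i of V is v_i (expressed in the standard basis). Since V is invertible (lower-triangular with 1s on the diagonal, up to permutation), solve by back-substitution:
  V =
[[0, 1, 1, 0],
 [0, 1, 0, 1],
 [1, 0, 0, 0],
 [0, 1, 0, 0]]
  V a = (7, 5, -3, 3)
Solving gives a = (-3, 3, 4, 2).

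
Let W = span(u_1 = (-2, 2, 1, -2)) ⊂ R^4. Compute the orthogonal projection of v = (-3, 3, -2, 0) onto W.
proj_W(v) = (-20/13, 20/13, 10/13, -20/13)

Set up U = [u_1 | ... | u_1] ∈ R^(4×1). The projector onto W = col(U) is P = U (U^T U)^(-1) U^T.
Compute U^T U =
  [13],
and U^T v = (10).
Solve U^T U · c = U^T v for the coefficients: c = (10/13). The projection is proj_W(v) = U c.
Check: (v - proj_W(v)) · u_1 = 0  (should be 0).
Result: proj_W(v) = (-20/13, 20/13, 10/13, -20/13).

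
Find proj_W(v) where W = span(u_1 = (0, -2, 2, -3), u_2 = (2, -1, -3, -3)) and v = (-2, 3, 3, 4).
proj_W(v) = (-416/183, 344/183, 8/3, 276/61)

Set up U = [u_1 | ... | u_2] ∈ R^(4×2). The projector onto W = col(U) is P = U (U^T U)^(-1) U^T.
Compute U^T U =
  [17, 5]
  [5, 23],
and U^T v = (-12, -28).
Solve U^T U · c = U^T v for the coefficients: c = (-68/183, -208/183). The projection is proj_W(v) = U c.
Check: (v - proj_W(v)) · u_1 = 0  (should be 0).
Check: (v - proj_W(v)) · u_2 = 0  (should be 0).
Result: proj_W(v) = (-416/183, 344/183, 8/3, 276/61).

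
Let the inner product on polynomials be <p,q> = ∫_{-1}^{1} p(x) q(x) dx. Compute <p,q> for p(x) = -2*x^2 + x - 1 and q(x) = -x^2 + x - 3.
<p,q> = 182/15

Expand the product: p(x)·q(x) = 2*x^4 - 3*x^3 + 8*x^2 - 4*x + 3.
∫_{-1}^{1} of each monomial x^k gives [2/(k+1) if k even, 0 if k odd]. Integrating term-by-term (or equivalently evaluating the antiderivative F(x) = 2*x^5/5 - 3*x^4/4 + 8*x^3/3 - 2*x^2 + 3*x at the endpoints):
  F(1) − F(−1) = 199/60 − (-529/60) = 182/15.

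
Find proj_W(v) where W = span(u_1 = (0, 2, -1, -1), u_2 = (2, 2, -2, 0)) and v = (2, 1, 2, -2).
proj_W(v) = (0, 2/3, -1/3, -1/3)

Set up U = [u_1 | ... | u_2] ∈ R^(4×2). The projector onto W = col(U) is P = U (U^T U)^(-1) U^T.
Compute U^T U =
  [6, 6]
  [6, 12],
and U^T v = (2, 2).
Solve U^T U · c = U^T v for the coefficients: c = (1/3, 0). The projection is proj_W(v) = U c.
Check: (v - proj_W(v)) · u_1 = 0  (should be 0).
Check: (v - proj_W(v)) · u_2 = 0  (should be 0).
Result: proj_W(v) = (0, 2/3, -1/3, -1/3).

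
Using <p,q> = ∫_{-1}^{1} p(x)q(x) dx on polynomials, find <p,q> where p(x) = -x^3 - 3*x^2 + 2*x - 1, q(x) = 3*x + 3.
<p,q> = -46/5

Expand the product: p(x)·q(x) = -3*x^4 - 12*x^3 - 3*x^2 + 3*x - 3.
∫_{-1}^{1} of each monomial x^k gives [2/(k+1) if k even, 0 if k odd]. Integrating term-by-term (or equivalently evaluating the antiderivative F(x) = -3*x^5/5 - 3*x^4 - x^3 + 3*x^2/2 - 3*x at the endpoints):
  F(1) − F(−1) = -61/10 − (31/10) = -46/5.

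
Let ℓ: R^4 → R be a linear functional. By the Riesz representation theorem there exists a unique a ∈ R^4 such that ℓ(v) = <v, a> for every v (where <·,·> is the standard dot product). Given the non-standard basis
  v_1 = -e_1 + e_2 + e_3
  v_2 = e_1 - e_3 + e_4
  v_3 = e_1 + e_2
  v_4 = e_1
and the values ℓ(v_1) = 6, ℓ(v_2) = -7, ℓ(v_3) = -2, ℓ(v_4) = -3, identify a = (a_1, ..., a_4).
a = (-3, 1, 2, -2)

Write a = (a_1, ..., a_4) in the standard basis. For each basis vector v_i, ℓ(v_i) = <v_i, a> is a linear equation in the a_j's. Collect the n equations into a matrix system V a = ℓ, where row i of V is v_i (expressed in the standard basis). Since V is invertible (lower-triangular with 1s on the diagonal, up to permutation), solve by back-substitution:
  V =
[[-1, 1, 1, 0],
 [1, 0, -1, 1],
 [1, 1, 0, 0],
 [1, 0, 0, 0]]
  V a = (6, -7, -2, -3)
Solving gives a = (-3, 1, 2, -2).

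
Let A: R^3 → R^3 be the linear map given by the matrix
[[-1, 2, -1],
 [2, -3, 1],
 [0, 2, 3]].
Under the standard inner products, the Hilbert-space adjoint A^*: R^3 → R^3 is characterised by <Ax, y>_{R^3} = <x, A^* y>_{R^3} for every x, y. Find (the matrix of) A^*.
A^* = A^T =
[[-1, 2, 0],
 [2, -3, 2],
 [-1, 1, 3]]

For real matrices with standard dot products, the defining identity <Ax, y> = <x, A^* y> gives (Ax)^T y = x^T (A^*) y, i.e. x^T A^T y = x^T (A^*) y. Since this holds for all x, y, we must have A^* = A^T. Therefore
A^* =
[[-1, 2, 0],
 [2, -3, 2],
 [-1, 1, 3]].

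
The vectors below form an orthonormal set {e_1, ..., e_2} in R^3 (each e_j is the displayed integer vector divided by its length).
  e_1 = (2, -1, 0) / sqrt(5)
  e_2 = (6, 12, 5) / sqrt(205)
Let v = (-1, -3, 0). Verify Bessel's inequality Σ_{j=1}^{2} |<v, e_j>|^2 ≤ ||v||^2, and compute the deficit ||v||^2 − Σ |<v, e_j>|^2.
Σ |<v, e_j>|^2 = 361/41; ||v||^2 = 10; deficit = 49/41

Write each e_j = u_j / sqrt(<u_j, u_j>) where u_j is the displayed integer vector. Then <v, e_j> = <v, u_j> / sqrt(<u_j, u_j>), so |<v, e_j>|^2 = <v, u_j>^2 / <u_j, u_j>.
Coefficients: <v, e_1> = 1/sqrt(5), <v, e_2> = -42/sqrt(205).
Square and sum: Σ |<v, e_j>|^2 = 361/41.
Compute ||v||^2 = v·v = 10.
Deficit = 10 − 361/41 = 49/41 ≥ 0, confirming Bessel's inequality. (The deficit equals ||v − Σ <v,e_j> e_j||^2, the squared distance from v to span{e_j}.)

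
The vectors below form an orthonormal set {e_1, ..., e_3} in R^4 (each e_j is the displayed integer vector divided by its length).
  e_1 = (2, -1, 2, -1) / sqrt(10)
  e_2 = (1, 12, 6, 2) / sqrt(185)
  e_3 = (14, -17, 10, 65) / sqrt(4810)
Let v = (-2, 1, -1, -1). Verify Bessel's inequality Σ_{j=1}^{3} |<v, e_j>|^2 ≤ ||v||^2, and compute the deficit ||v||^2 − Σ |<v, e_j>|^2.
Σ |<v, e_j>|^2 = 86/13; ||v||^2 = 7; deficit = 5/13

Write each e_j = u_j / sqrt(<u_j, u_j>) where u_j is the displayed integer vector. Then <v, e_j> = <v, u_j> / sqrt(<u_j, u_j>), so |<v, e_j>|^2 = <v, u_j>^2 / <u_j, u_j>.
Coefficients: <v, e_1> = -6/sqrt(10), <v, e_2> = 2/sqrt(185), <v, e_3> = -120/sqrt(4810).
Square and sum: Σ |<v, e_j>|^2 = 86/13.
Compute ||v||^2 = v·v = 7.
Deficit = 7 − 86/13 = 5/13 ≥ 0, confirming Bessel's inequality. (The deficit equals ||v − Σ <v,e_j> e_j||^2, the squared distance from v to span{e_j}.)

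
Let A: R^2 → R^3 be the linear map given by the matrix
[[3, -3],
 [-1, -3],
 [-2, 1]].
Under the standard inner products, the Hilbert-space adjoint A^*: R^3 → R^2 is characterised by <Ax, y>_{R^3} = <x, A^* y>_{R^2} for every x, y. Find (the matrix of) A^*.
A^* = A^T =
[[3, -1, -2],
 [-3, -3, 1]]

For real matrices with standard dot products, the defining identity <Ax, y> = <x, A^* y> gives (Ax)^T y = x^T (A^*) y, i.e. x^T A^T y = x^T (A^*) y. Since this holds for all x, y, we must have A^* = A^T. Therefore
A^* =
[[3, -1, -2],
 [-3, -3, 1]].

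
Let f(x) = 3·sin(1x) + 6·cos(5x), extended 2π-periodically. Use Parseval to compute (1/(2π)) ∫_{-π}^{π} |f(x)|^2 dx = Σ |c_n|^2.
Σ |c_n|^2 = 45/2

Expand |f|^2 and use orthogonality of {sin(nx), cos(mx)} on [-π, π]:
  ∫_{-π}^{π} sin(nx)^2 dx = π, ∫ cos(mx)^2 dx = π, and cross terms integrate to 0.
So ∫_{-π}^{π} f(x)^2 dx = 3^2 · π + 6^2 · π = (9 + 36)π.
Divide by 2π: (9 + 36)/2 = 45/2.
By Parseval, this equals Σ |c_n|^2.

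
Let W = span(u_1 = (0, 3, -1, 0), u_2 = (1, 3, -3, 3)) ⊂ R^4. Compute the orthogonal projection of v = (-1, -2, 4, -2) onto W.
proj_W(v) = (-65/68, -165/68, 185/68, -195/68)

Set up U = [u_1 | ... | u_2] ∈ R^(4×2). The projector onto W = col(U) is P = U (U^T U)^(-1) U^T.
Compute U^T U =
  [10, 12]
  [12, 28],
and U^T v = (-10, -25).
Solve U^T U · c = U^T v for the coefficients: c = (5/34, -65/68). The projection is proj_W(v) = U c.
Check: (v - proj_W(v)) · u_1 = 0  (should be 0).
Check: (v - proj_W(v)) · u_2 = 0  (should be 0).
Result: proj_W(v) = (-65/68, -165/68, 185/68, -195/68).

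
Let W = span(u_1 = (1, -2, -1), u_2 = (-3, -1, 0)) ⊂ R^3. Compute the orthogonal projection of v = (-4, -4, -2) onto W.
proj_W(v) = (-230/59, -254/59, -76/59)

Set up U = [u_1 | ... | u_2] ∈ R^(3×2). The projector onto W = col(U) is P = U (U^T U)^(-1) U^T.
Compute U^T U =
  [6, -1]
  [-1, 10],
and U^T v = (6, 16).
Solve U^T U · c = U^T v for the coefficients: c = (76/59, 102/59). The projection is proj_W(v) = U c.
Check: (v - proj_W(v)) · u_1 = 0  (should be 0).
Check: (v - proj_W(v)) · u_2 = 0  (should be 0).
Result: proj_W(v) = (-230/59, -254/59, -76/59).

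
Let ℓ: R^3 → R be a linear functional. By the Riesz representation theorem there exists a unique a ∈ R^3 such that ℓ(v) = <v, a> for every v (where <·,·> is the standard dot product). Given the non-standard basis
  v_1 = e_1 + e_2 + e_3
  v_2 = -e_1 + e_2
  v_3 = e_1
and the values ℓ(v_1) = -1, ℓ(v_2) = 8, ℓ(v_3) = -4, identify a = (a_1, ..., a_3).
a = (-4, 4, -1)

Write a = (a_1, ..., a_3) in the standard basis. For each basis vector v_i, ℓ(v_i) = <v_i, a> is a linear equation in the a_j's. Collect the n equations into a matrix system V a = ℓ, where row i of V is v_i (expressed in the standard basis). Since V is invertible (lower-triangular with 1s on the diagonal, up to permutation), solve by back-substitution:
  V =
[[1, 1, 1],
 [-1, 1, 0],
 [1, 0, 0]]
  V a = (-1, 8, -4)
Solving gives a = (-4, 4, -1).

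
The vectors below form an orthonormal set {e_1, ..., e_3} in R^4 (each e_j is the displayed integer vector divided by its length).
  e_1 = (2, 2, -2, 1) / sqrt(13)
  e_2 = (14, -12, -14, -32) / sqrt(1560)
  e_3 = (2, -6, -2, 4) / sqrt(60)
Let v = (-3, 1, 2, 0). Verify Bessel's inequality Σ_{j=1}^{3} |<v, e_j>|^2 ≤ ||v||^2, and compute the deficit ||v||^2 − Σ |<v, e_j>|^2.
Σ |<v, e_j>|^2 = 27/2; ||v||^2 = 14; deficit = 1/2

Write each e_j = u_j / sqrt(<u_j, u_j>) where u_j is the displayed integer vector. Then <v, e_j> = <v, u_j> / sqrt(<u_j, u_j>), so |<v, e_j>|^2 = <v, u_j>^2 / <u_j, u_j>.
Coefficients: <v, e_1> = -8/sqrt(13), <v, e_2> = -82/sqrt(1560), <v, e_3> = -16/sqrt(60).
Square and sum: Σ |<v, e_j>|^2 = 27/2.
Compute ||v||^2 = v·v = 14.
Deficit = 14 − 27/2 = 1/2 ≥ 0, confirming Bessel's inequality. (The deficit equals ||v − Σ <v,e_j> e_j||^2, the squared distance from v to span{e_j}.)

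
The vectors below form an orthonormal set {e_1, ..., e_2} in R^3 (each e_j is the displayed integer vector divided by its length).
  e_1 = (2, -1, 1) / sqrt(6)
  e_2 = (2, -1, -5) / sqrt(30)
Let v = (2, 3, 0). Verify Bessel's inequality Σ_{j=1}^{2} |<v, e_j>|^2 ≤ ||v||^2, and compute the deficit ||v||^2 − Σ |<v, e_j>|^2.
Σ |<v, e_j>|^2 = 1/5; ||v||^2 = 13; deficit = 64/5

Write each e_j = u_j / sqrt(<u_j, u_j>) where u_j is the displayed integer vector. Then <v, e_j> = <v, u_j> / sqrt(<u_j, u_j>), so |<v, e_j>|^2 = <v, u_j>^2 / <u_j, u_j>.
Coefficients: <v, e_1> = 1/sqrt(6), <v, e_2> = 1/sqrt(30).
Square and sum: Σ |<v, e_j>|^2 = 1/5.
Compute ||v||^2 = v·v = 13.
Deficit = 13 − 1/5 = 64/5 ≥ 0, confirming Bessel's inequality. (The deficit equals ||v − Σ <v,e_j> e_j||^2, the squared distance from v to span{e_j}.)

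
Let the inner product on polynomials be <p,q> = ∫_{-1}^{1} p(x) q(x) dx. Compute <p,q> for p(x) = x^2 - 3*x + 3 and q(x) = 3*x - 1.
<p,q> = -38/3

Expand the product: p(x)·q(x) = 3*x^3 - 10*x^2 + 12*x - 3.
∫_{-1}^{1} of each monomial x^k gives [2/(k+1) if k even, 0 if k odd]. Integrating term-by-term (or equivalently evaluating the antiderivative F(x) = 3*x^4/4 - 10*x^3/3 + 6*x^2 - 3*x at the endpoints):
  F(1) − F(−1) = 5/12 − (157/12) = -38/3.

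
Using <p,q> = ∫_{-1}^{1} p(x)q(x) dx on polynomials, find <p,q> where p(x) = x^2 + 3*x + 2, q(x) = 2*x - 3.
<p,q> = -10

Expand the product: p(x)·q(x) = 2*x^3 + 3*x^2 - 5*x - 6.
∫_{-1}^{1} of each monomial x^k gives [2/(k+1) if k even, 0 if k odd]. Integrating term-by-term (or equivalently evaluating the antiderivative F(x) = x^4/2 + x^3 - 5*x^2/2 - 6*x at the endpoints):
  F(1) − F(−1) = -7 − (3) = -10.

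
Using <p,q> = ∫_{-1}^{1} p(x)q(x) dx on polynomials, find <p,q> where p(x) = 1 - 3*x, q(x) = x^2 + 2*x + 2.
<p,q> = 2/3

Expand the product: p(x)·q(x) = -3*x^3 - 5*x^2 - 4*x + 2.
∫_{-1}^{1} of each monomial x^k gives [2/(k+1) if k even, 0 if k odd]. Integrating term-by-term (or equivalently evaluating the antiderivative F(x) = -3*x^4/4 - 5*x^3/3 - 2*x^2 + 2*x at the endpoints):
  F(1) − F(−1) = -29/12 − (-37/12) = 2/3.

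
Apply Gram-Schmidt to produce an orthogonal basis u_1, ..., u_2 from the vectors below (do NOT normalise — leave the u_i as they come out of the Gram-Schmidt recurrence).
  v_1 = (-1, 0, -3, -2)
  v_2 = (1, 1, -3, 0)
Orthogonal basis:
  u_1 = (-1, 0, -3, -2)
  u_2 = (11/7, 1, -9/7, 8/7)

Apply the Gram-Schmidt recurrence
  u_1 = v_1
  u_i = v_i − Σ_{j<i} ((v_i · u_j) / (u_j · u_j)) · u_j.

Step by step this gives:
  u_1 = (-1, 0, -3, -2)
  u_2 = (11/7, 1, -9/7, 8/7)

Orthogonality check:
  u_2 · u_1 = 0 (should be 0)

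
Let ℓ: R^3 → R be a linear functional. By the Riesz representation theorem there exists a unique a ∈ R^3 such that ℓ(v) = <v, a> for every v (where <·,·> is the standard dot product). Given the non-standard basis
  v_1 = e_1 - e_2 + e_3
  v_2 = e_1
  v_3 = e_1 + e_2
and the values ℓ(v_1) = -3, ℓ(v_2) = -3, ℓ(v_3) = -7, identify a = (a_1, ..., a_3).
a = (-3, -4, -4)

Write a = (a_1, ..., a_3) in the standard basis. For each basis vector v_i, ℓ(v_i) = <v_i, a> is a linear equation in the a_j's. Collect the n equations into a matrix system V a = ℓ, where row i of V is v_i (expressed in the standard basis). Since V is invertible (lower-triangular with 1s on the diagonal, up to permutation), solve by back-substitution:
  V =
[[1, -1, 1],
 [1, 0, 0],
 [1, 1, 0]]
  V a = (-3, -3, -7)
Solving gives a = (-3, -4, -4).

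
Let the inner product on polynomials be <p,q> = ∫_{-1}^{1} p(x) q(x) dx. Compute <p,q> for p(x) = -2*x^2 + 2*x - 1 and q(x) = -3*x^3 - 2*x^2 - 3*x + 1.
<p,q> = -34/5

Expand the product: p(x)·q(x) = 6*x^5 - 2*x^4 + 5*x^3 - 6*x^2 + 5*x - 1.
∫_{-1}^{1} of each monomial x^k gives [2/(k+1) if k even, 0 if k odd]. Integrating term-by-term (or equivalently evaluating the antiderivative F(x) = x^6 - 2*x^5/5 + 5*x^4/4 - 2*x^3 + 5*x^2/2 - x at the endpoints):
  F(1) − F(−1) = 27/20 − (163/20) = -34/5.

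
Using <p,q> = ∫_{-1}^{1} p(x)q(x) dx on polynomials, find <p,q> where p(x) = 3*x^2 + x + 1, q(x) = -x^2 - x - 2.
<p,q> = -158/15

Expand the product: p(x)·q(x) = -3*x^4 - 4*x^3 - 8*x^2 - 3*x - 2.
∫_{-1}^{1} of each monomial x^k gives [2/(k+1) if k even, 0 if k odd]. Integrating term-by-term (or equivalently evaluating the antiderivative F(x) = -3*x^5/5 - x^4 - 8*x^3/3 - 3*x^2/2 - 2*x at the endpoints):
  F(1) − F(−1) = -233/30 − (83/30) = -158/15.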